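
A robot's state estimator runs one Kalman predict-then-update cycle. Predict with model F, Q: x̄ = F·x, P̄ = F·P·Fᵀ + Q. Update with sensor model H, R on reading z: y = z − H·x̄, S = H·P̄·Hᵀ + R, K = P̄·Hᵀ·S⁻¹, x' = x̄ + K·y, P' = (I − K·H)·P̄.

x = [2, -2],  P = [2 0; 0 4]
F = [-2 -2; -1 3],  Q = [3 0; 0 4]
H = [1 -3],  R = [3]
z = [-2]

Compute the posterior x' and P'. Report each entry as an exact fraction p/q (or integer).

x̄ = F·x = [0, -8]
P̄ = F·P·Fᵀ + Q = [27 -20; -20 42]
y = z − H·x̄ = [-26]
S = H·P̄·Hᵀ + R = [528]
K = P̄·Hᵀ·S⁻¹ = [29/176; -73/264]
x' = x̄ + K·y = [-377/88, -107/132]
P' = (I − K·H)·P̄ = [2229/176 357/88; 357/88 215/132]

x' = [-377/88, -107/132]
P' = [2229/176 357/88; 357/88 215/132]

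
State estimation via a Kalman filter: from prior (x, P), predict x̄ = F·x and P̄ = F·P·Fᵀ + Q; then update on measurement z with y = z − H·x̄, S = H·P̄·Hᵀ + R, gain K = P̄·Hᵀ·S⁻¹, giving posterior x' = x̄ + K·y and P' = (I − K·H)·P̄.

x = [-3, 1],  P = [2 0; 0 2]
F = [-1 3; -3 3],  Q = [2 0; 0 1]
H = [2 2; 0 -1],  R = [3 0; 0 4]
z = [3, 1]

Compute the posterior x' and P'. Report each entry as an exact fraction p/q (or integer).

x' = [310/2787, 3521/2787]
P' = [4786/2787 -3520/2787; -3520/2787 4252/2787]

x̄ = F·x = [6, 12]
P̄ = F·P·Fᵀ + Q = [22 24; 24 37]
y = z − H·x̄ = [-33, 13]
S = H·P̄·Hᵀ + R = [431 -122; -122 41]
K = P̄·Hᵀ·S⁻¹ = [844/2787 880/2787; 488/2787 -1063/2787]
x' = x̄ + K·y = [310/2787, 3521/2787]
P' = (I − K·H)·P̄ = [4786/2787 -3520/2787; -3520/2787 4252/2787]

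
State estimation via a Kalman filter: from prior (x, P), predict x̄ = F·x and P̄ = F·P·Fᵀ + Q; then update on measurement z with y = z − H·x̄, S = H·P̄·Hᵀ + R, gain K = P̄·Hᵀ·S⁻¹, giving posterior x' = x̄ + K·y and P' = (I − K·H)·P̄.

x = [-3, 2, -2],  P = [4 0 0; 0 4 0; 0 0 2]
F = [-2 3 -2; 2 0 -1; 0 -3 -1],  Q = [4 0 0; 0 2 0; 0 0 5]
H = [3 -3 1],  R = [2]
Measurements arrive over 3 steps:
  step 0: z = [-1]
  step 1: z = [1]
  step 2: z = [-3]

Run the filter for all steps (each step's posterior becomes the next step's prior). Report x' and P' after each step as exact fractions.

step 0: x' = [612/271, 702/271, 37/271], P' = [13616/813 8668/813 -14452/813; 8668/813 7424/813 -3920/813; -14452/813 -3920/813 31478/813]
step 1: x' = [176868/333785, -320337/333785, -1179136/333785], P' = [27165532/333785 31085092/333785 11633776/333785; 31085092/333785 36927852/333785 17256236/333785; 11633776/333785 17256236/333785 17090278/333785]
step 2: x' = [4596022045/1347334533, 7539131654/1347334533, 4790672150/1347334533], P' = [78041921416/1347334533 87492318536/1347334533 28198088360/1347334533; 87492318536/1347334533 104707740580/1347334533 51107074984/1347334533; 28198088360/1347334533 51107074984/1347334533 70262029354/1347334533]

step 0: x̄ = F·x = [16, -4, -4]
step 0: P̄ = F·P·Fᵀ + Q = [64 -12 -32; -12 20 2; -32 2 43]
step 0: y = z − H·x̄ = [-57]
step 0: S = H·P̄·Hᵀ + R = [813]
step 0: K = P̄·Hᵀ·S⁻¹ = [196/813; -94/813; -59/813]
step 0: x' = x̄ + K·y = [612/271, 702/271, 37/271]
step 0: P' = (I − K·H)·P̄ = [13616/813 8668/813 -14452/813; 8668/813 7424/813 -3920/813; -14452/813 -3920/813 31478/813]
step 1: x̄ = F·x = [808/271, 1187/271, -2143/271]
step 1: P̄ = F·P·Fᵀ + Q = [77852/813 101164/813 7484/813; 101164/813 145376/813 -3386/813; 7484/813 -3386/813 78839/813]
step 1: y = z − H·x̄ = [3551/271]
step 1: S = H·P̄·Hᵀ + R = [333785/813]
step 1: K = P̄·Hᵀ·S⁻¹ = [-62452/333785; -136022/333785; 111449/333785]
step 1: x' = x̄ + K·y = [176868/333785, -320337/333785, -1179136/333785]
step 1: P' = (I − K·H)·P̄ = [27165532/333785 31085092/333785 11633776/333785; 31085092/333785 36927852/333785 17256236/333785; 11633776/333785 17256236/333785 17090278/333785]
step 2: x̄ = F·x = [208705/66757, 1532872/333785, 2140147/333785]
step 2: P̄ = F·P·Fᵀ + Q = [4736664/66757 7398544/66757 -7324660/66757; 7398544/66757 79884872/333785 -140919118/333785; -7324660/66757 -140919118/333785 454647287/333785]
step 2: y = z − H·x̄ = [-1673461/333785]
step 2: S = H·P̄·Hᵀ + R = [1347334533/333785]
step 2: K = P̄·Hᵀ·S⁻¹ = [-76551500/1347334533; -269595574/1347334533; 767534741/1347334533]
step 2: x' = x̄ + K·y = [4596022045/1347334533, 7539131654/1347334533, 4790672150/1347334533]
step 2: P' = (I − K·H)·P̄ = [78041921416/1347334533 87492318536/1347334533 28198088360/1347334533; 87492318536/1347334533 104707740580/1347334533 51107074984/1347334533; 28198088360/1347334533 51107074984/1347334533 70262029354/1347334533]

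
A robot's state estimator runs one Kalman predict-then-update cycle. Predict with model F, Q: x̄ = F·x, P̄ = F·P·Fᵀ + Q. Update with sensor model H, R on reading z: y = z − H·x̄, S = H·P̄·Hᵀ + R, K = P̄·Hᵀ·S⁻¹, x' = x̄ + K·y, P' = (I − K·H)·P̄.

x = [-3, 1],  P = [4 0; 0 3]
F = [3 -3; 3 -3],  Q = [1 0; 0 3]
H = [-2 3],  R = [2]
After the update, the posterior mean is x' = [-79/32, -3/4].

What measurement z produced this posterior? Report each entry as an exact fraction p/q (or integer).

x̄ = F·x = [-12, -12]
P̄ = F·P·Fᵀ + Q = [64 63; 63 66]
S = H·P̄·Hᵀ + R = [96]
K = P̄·Hᵀ·S⁻¹ = [61/96; 3/4]
x' − x̄ = [305/32, 45/4] = K·y
y = (KᵀK)⁻¹·Kᵀ·(x' − x̄) = [15]
z = y + H·x̄ = [15] + [-12] = [3]

z = [3]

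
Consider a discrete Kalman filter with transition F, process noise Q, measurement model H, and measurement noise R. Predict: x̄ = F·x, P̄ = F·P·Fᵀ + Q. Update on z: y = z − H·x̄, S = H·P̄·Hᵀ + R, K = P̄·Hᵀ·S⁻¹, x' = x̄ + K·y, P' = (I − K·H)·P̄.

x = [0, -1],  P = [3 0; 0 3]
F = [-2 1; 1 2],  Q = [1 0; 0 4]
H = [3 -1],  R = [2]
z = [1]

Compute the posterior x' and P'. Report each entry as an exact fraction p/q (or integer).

x' = [-23/55, -368/165]
P' = [112/55 304/55; 304/55 2774/165]

x̄ = F·x = [-1, -2]
P̄ = F·P·Fᵀ + Q = [16 0; 0 19]
y = z − H·x̄ = [2]
S = H·P̄·Hᵀ + R = [165]
K = P̄·Hᵀ·S⁻¹ = [16/55; -19/165]
x' = x̄ + K·y = [-23/55, -368/165]
P' = (I − K·H)·P̄ = [112/55 304/55; 304/55 2774/165]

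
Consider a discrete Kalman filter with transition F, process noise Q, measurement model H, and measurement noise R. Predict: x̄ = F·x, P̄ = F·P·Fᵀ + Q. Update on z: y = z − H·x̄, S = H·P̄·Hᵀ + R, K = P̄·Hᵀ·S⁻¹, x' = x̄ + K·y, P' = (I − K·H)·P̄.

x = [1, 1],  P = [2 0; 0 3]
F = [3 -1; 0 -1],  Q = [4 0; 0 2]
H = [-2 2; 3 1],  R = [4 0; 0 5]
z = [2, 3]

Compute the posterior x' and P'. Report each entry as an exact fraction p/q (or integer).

x' = [1078/2229, 2423/2229]
P' = [821/2229 247/2229; 247/2229 1649/2229]

x̄ = F·x = [2, -1]
P̄ = F·P·Fᵀ + Q = [25 3; 3 5]
y = z − H·x̄ = [8, -2]
S = H·P̄·Hᵀ + R = [100 -128; -128 253]
K = P̄·Hᵀ·S⁻¹ = [-287/2229 542/2229; 701/2229 478/2229]
x' = x̄ + K·y = [1078/2229, 2423/2229]
P' = (I − K·H)·P̄ = [821/2229 247/2229; 247/2229 1649/2229]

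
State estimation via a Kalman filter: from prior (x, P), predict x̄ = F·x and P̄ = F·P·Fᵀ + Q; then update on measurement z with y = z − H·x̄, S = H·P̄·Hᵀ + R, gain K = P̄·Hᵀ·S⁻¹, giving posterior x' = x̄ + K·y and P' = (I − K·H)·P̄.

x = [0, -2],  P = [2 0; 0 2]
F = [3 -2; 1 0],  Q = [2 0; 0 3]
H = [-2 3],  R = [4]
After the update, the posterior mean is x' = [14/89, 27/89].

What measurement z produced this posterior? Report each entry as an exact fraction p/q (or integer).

z = [1]

x̄ = F·x = [4, 0]
P̄ = F·P·Fᵀ + Q = [28 6; 6 5]
S = H·P̄·Hᵀ + R = [89]
K = P̄·Hᵀ·S⁻¹ = [-38/89; 3/89]
x' − x̄ = [-342/89, 27/89] = K·y
y = (KᵀK)⁻¹·Kᵀ·(x' − x̄) = [9]
z = y + H·x̄ = [9] + [-8] = [1]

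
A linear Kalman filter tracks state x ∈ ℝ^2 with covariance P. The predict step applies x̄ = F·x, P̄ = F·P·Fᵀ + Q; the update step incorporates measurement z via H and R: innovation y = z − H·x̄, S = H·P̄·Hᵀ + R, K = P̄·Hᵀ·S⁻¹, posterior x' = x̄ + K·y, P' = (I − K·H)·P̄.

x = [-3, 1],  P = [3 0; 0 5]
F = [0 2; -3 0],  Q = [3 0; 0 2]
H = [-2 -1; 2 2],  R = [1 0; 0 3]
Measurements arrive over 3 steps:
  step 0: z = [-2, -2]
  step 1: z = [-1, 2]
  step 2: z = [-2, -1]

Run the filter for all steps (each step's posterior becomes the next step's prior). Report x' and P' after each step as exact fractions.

step 0: x' = [3265/1621, -7855/3242], P' = [2369/1621 -3335/1621; -3335/1621 10759/3242]
step 1: x' = [127245/201259, -32171/805036], P' = [143543/201259 -183425/201259; -183425/201259 2517577/1610072]
step 2: x' = [167720341/102927950, -3479071/2058559], P' = [36613727/51463975 -3733063/4117118; -3733063/4117118 6387535/4117118]

step 0: x̄ = F·x = [2, 9]
step 0: P̄ = F·P·Fᵀ + Q = [23 0; 0 29]
step 0: y = z − H·x̄ = [11, -24]
step 0: S = H·P̄·Hᵀ + R = [122 -150; -150 211]
step 0: K = P̄·Hᵀ·S⁻¹ = [-1403/1621 -644/1621; 2581/3242 1363/1621]
step 0: x' = x̄ + K·y = [3265/1621, -7855/3242]
step 0: P' = (I − K·H)·P̄ = [2369/1621 -3335/1621; -3335/1621 10759/3242]
step 1: x̄ = F·x = [-7855/1621, -9795/1621]
step 1: P̄ = F·P·Fᵀ + Q = [26381/1621 20010/1621; 20010/1621 24563/1621]
step 1: y = z − H·x̄ = [-27126/1621, 38542/1621]
step 1: S = H·P̄·Hᵀ + R = [211748/1621 -274710/1621; -274710/1621 368719/1621]
step 1: K = P̄·Hᵀ·S⁻¹ = [-103661/201259 -26588/201259; 417223/1610072 350059/805036]
step 1: x' = x̄ + K·y = [127245/201259, -32171/805036]
step 1: P' = (I − K·H)·P̄ = [143543/201259 -183425/201259; -183425/201259 2517577/1610072]
step 2: x̄ = F·x = [-32171/402518, -381735/201259]
step 2: P̄ = F·P·Fᵀ + Q = [3725131/402518 1100550/201259; 1100550/201259 1694405/201259]
step 2: y = z − H·x̄ = [-816424/201259, 594382/201259]
step 2: S = H·P̄·Hᵀ + R = [13748126/201259 -17442372/201259; -17442372/201259 23636059/201259]
step 2: K = P̄·Hᵀ·S⁻¹ = [-53128333/102927950 -6699707/51463975; 1078591/4117118 884824/2058559]
step 2: x' = x̄ + K·y = [167720341/102927950, -3479071/2058559]
step 2: P' = (I − K·H)·P̄ = [36613727/51463975 -3733063/4117118; -3733063/4117118 6387535/4117118]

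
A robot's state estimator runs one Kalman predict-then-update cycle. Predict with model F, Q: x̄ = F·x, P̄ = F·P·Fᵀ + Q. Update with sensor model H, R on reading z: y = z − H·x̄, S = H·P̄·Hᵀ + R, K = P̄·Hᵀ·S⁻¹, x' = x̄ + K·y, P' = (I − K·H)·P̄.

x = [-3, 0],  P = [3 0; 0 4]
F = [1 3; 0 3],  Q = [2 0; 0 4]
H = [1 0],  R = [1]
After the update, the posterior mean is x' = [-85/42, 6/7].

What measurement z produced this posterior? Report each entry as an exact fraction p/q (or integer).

z = [-2]

x̄ = F·x = [-3, 0]
P̄ = F·P·Fᵀ + Q = [41 36; 36 40]
S = H·P̄·Hᵀ + R = [42]
K = P̄·Hᵀ·S⁻¹ = [41/42; 6/7]
x' − x̄ = [41/42, 6/7] = K·y
y = (KᵀK)⁻¹·Kᵀ·(x' − x̄) = [1]
z = y + H·x̄ = [1] + [-3] = [-2]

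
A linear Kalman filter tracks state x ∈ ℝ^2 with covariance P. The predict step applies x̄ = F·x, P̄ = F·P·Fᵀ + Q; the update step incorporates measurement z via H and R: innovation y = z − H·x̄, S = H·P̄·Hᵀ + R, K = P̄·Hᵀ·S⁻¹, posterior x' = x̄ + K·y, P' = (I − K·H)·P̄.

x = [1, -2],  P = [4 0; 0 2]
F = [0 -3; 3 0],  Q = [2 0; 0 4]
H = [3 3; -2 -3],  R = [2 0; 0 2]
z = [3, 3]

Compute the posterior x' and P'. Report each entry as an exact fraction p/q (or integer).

x̄ = F·x = [6, 3]
P̄ = F·P·Fᵀ + Q = [20 0; 0 40]
y = z − H·x̄ = [-24, 24]
S = H·P̄·Hᵀ + R = [542 -480; -480 442]
K = P̄·Hᵀ·S⁻¹ = [1830/2291 1780/2291; -1140/2291 -1860/2291]
x' = x̄ + K·y = [12546/2291, -10407/2291]
P' = (I − K·H)·P̄ = [7220/2291 -6000/2291; -6000/2291 5240/2291]

x' = [12546/2291, -10407/2291]
P' = [7220/2291 -6000/2291; -6000/2291 5240/2291]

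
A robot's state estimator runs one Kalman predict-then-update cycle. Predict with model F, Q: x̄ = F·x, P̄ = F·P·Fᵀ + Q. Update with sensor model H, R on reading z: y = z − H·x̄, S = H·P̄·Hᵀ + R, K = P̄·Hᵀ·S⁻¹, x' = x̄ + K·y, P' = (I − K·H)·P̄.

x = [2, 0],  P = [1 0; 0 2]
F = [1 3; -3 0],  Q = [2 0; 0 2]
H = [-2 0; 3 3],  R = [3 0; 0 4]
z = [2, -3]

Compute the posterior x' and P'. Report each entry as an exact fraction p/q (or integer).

x̄ = F·x = [2, -6]
P̄ = F·P·Fᵀ + Q = [21 -3; -3 11]
y = z − H·x̄ = [6, 9]
S = H·P̄·Hᵀ + R = [87 -108; -108 238]
K = P̄·Hᵀ·S⁻¹ = [-694/1507 27/1507; 670/1507 456/1507]
x' = x̄ + K·y = [-907/1507, -918/1507]
P' = (I − K·H)·P̄ = [1041/1507 -1005/1507; -1005/1507 1613/1507]

x' = [-907/1507, -918/1507]
P' = [1041/1507 -1005/1507; -1005/1507 1613/1507]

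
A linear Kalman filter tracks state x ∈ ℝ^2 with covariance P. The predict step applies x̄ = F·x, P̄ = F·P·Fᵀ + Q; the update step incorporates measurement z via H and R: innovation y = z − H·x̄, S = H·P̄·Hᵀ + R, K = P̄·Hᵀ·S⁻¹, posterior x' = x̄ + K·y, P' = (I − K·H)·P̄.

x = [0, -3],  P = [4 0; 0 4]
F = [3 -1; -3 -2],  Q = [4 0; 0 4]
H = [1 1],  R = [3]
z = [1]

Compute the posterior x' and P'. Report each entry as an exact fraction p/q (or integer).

x̄ = F·x = [3, 6]
P̄ = F·P·Fᵀ + Q = [44 -28; -28 56]
y = z − H·x̄ = [-8]
S = H·P̄·Hᵀ + R = [47]
K = P̄·Hᵀ·S⁻¹ = [16/47; 28/47]
x' = x̄ + K·y = [13/47, 58/47]
P' = (I − K·H)·P̄ = [1812/47 -1764/47; -1764/47 1848/47]

x' = [13/47, 58/47]
P' = [1812/47 -1764/47; -1764/47 1848/47]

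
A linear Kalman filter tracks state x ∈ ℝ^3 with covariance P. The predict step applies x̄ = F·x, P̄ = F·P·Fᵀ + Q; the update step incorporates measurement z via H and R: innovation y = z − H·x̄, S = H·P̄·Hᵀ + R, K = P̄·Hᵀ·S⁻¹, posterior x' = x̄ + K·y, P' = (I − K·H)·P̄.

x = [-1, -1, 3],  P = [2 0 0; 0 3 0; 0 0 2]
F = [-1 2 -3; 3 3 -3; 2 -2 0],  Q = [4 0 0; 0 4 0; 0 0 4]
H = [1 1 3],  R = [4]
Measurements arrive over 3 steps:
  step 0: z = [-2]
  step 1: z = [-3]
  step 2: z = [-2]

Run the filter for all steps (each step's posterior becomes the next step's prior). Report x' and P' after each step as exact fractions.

step 0: x̄ = F·x = [-10, -15, 0]
step 0: P̄ = F·P·Fᵀ + Q = [36 30 -16; 30 67 -6; -16 -6 24]
step 0: y = z − H·x̄ = [23]
step 0: S = H·P̄·Hᵀ + R = [251]
step 0: K = P̄·Hᵀ·S⁻¹ = [18/251; 79/251; 50/251]
step 0: x' = x̄ + K·y = [-2096/251, -1948/251, 1150/251]
step 0: P' = (I − K·H)·P̄ = [8712/251 6108/251 -4916/251; 6108/251 10576/251 -5456/251; -4916/251 -5456/251 3524/251]
step 1: x̄ = F·x = [-5250/251, -15582/251, -296/251]
step 1: P̄ = F·P·Fᵀ + Q = [95280/251 198696/251 -26320/251; 198696/251 502952/251 -14424/251; -26320/251 -14424/251 29292/251]
step 1: y = z − H·x̄ = [20967/251]
step 1: S = H·P̄·Hᵀ + R = [1015792/251]
step 1: K = P̄·Hᵀ·S⁻¹ = [26877/126974; 82297/126974; 11783/253948]
step 1: x' = x̄ + K·y = [-410691/126974, -1007919/126974, 684803/253948]
step 1: P' = (I − K·H)·P̄ = [12587844/63487 15008076/63487 -9180722/63487; 15008076/63487 19281788/63487 -11375090/63487; -9180722/63487 -11375090/63487 6855865/63487]
step 2: x̄ = F·x = [-5264703/253948, -10566069/253948, 597228/63487]
step 2: P̄ = F·P·Fᵀ + Q = [173056173/63487 410364891/63487 -25420592/63487; 410364891/63487 988933405/63487 -53329872/63487; -25420592/63487 -53329872/63487 7667868/63487]
step 2: y = z − H·x̄ = [2039035/63487]
step 2: S = H·P̄·Hᵀ + R = [1579481336/63487]
step 2: K = P̄·Hᵀ·S⁻¹ = [63394911/197435167; 154913585/197435167; -13936715/394870334]
step 2: x' = x̄ + K·y = [-8228137203/789740668, -12957246529/789740668, 3266970721/394870334]
step 2: P' = (I − K·H)·P̄ = [31755422229/197435167 38662991091/197435167 -23388277892/197435167; 38662991091/197435167 51419683205/197435167 -29821006652/197435167; -23388277892/197435167 -29821006652/197435167 17727137038/197435167]

step 0: x' = [-2096/251, -1948/251, 1150/251], P' = [8712/251 6108/251 -4916/251; 6108/251 10576/251 -5456/251; -4916/251 -5456/251 3524/251]
step 1: x' = [-410691/126974, -1007919/126974, 684803/253948], P' = [12587844/63487 15008076/63487 -9180722/63487; 15008076/63487 19281788/63487 -11375090/63487; -9180722/63487 -11375090/63487 6855865/63487]
step 2: x' = [-8228137203/789740668, -12957246529/789740668, 3266970721/394870334], P' = [31755422229/197435167 38662991091/197435167 -23388277892/197435167; 38662991091/197435167 51419683205/197435167 -29821006652/197435167; -23388277892/197435167 -29821006652/197435167 17727137038/197435167]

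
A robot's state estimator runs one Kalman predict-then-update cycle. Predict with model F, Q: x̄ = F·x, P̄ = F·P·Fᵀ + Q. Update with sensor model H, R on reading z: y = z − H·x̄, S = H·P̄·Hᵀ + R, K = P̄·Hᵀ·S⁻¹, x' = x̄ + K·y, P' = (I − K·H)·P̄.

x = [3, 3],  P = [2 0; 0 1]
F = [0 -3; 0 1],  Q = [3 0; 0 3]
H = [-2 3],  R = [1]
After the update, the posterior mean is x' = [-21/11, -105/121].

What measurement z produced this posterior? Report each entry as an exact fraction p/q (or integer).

z = [1]

x̄ = F·x = [-9, 3]
P̄ = F·P·Fᵀ + Q = [12 -3; -3 4]
S = H·P̄·Hᵀ + R = [121]
K = P̄·Hᵀ·S⁻¹ = [-3/11; 18/121]
x' − x̄ = [78/11, -468/121] = K·y
y = (KᵀK)⁻¹·Kᵀ·(x' − x̄) = [-26]
z = y + H·x̄ = [-26] + [27] = [1]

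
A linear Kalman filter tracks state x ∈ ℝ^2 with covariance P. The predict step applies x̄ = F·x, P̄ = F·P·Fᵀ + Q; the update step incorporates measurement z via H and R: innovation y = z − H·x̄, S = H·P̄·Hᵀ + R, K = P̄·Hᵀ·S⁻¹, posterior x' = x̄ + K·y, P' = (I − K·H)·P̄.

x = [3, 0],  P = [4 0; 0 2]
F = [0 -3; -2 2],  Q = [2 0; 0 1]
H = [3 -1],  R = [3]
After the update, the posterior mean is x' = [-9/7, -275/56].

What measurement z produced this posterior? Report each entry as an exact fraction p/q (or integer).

z = [1]

x̄ = F·x = [0, -6]
P̄ = F·P·Fᵀ + Q = [20 -12; -12 25]
S = H·P̄·Hᵀ + R = [280]
K = P̄·Hᵀ·S⁻¹ = [9/35; -61/280]
x' − x̄ = [-9/7, 61/56] = K·y
y = (KᵀK)⁻¹·Kᵀ·(x' − x̄) = [-5]
z = y + H·x̄ = [-5] + [6] = [1]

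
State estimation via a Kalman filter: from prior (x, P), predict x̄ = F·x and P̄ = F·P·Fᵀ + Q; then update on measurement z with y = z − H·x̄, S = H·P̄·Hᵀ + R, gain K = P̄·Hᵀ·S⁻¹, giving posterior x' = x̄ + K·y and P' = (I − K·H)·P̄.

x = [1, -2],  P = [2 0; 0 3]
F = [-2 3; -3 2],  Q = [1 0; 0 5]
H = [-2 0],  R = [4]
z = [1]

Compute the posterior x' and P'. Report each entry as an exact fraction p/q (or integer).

x' = [-26/37, -34/37]
P' = [36/37 30/37; 30/37 395/37]

x̄ = F·x = [-8, -7]
P̄ = F·P·Fᵀ + Q = [36 30; 30 35]
y = z − H·x̄ = [-15]
S = H·P̄·Hᵀ + R = [148]
K = P̄·Hᵀ·S⁻¹ = [-18/37; -15/37]
x' = x̄ + K·y = [-26/37, -34/37]
P' = (I − K·H)·P̄ = [36/37 30/37; 30/37 395/37]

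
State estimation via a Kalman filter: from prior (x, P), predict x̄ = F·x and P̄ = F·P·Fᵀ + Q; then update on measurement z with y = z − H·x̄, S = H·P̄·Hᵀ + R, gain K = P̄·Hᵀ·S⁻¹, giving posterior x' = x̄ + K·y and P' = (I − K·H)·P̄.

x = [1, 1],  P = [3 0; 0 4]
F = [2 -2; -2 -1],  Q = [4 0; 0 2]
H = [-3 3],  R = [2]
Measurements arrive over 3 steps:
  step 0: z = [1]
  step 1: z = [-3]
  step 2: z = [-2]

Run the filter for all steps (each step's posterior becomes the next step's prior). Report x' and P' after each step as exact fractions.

step 0: x' = [-270/131, -228/131], P' = [1276/131 1258/131; 1258/131 1269/131]
step 1: x' = [-5034/22385, -135129/111925], P' = [20564/4477 102544/22385; 102544/22385 536154/111925]
step 2: x' = [48177498/24103873, 32148417/24103873], P' = [107512892/24103873 107007284/24103873; 107007284/24103873 111833220/24103873]

step 0: x̄ = F·x = [0, -3]
step 0: P̄ = F·P·Fᵀ + Q = [32 -4; -4 18]
step 0: y = z − H·x̄ = [10]
step 0: S = H·P̄·Hᵀ + R = [524]
step 0: K = P̄·Hᵀ·S⁻¹ = [-27/131; 33/262]
step 0: x' = x̄ + K·y = [-270/131, -228/131]
step 0: P' = (I − K·H)·P̄ = [1276/131 1258/131; 1258/131 1269/131]
step 1: x̄ = F·x = [-84/131, 768/131]
step 1: P̄ = F·P·Fᵀ + Q = [640/131 -50/131; -50/131 11667/131]
step 1: y = z − H·x̄ = [-2949/131]
step 1: S = H·P̄·Hᵀ + R = [111925/131]
step 1: K = P̄·Hᵀ·S⁻¹ = [-414/22385; 35151/111925]
step 1: x' = x̄ + K·y = [-5034/22385, -135129/111925]
step 1: P' = (I − K·H)·P̄ = [20564/4477 102544/22385; 102544/22385 536154/111925]
step 2: x̄ = F·x = [219918/111925, 185469/111925]
step 2: P̄ = F·P·Fᵀ + Q = [546956/111925 41348/111925; 41348/111925 4867284/111925]
step 2: y = z − H·x̄ = [-120503/111925]
step 2: S = H·P̄·Hᵀ + R = [48207746/111925]
step 2: K = P̄·Hᵀ·S⁻¹ = [-758412/24103873; 7238904/24103873]
step 2: x' = x̄ + K·y = [48177498/24103873, 32148417/24103873]
step 2: P' = (I − K·H)·P̄ = [107512892/24103873 107007284/24103873; 107007284/24103873 111833220/24103873]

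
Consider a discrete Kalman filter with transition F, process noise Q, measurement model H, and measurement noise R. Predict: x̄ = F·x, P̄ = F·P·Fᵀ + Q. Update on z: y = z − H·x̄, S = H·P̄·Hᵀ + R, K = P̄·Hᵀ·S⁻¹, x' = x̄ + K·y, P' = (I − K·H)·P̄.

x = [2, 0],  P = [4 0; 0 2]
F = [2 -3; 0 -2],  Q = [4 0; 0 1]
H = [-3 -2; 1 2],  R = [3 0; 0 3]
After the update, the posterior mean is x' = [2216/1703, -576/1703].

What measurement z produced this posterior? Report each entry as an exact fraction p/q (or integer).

z = [-3, 1]

x̄ = F·x = [4, 0]
P̄ = F·P·Fᵀ + Q = [38 12; 12 9]
S = H·P̄·Hᵀ + R = [525 -246; -246 125]
K = P̄·Hᵀ·S⁻¹ = [-666/1703 -466/1703; 210/1703 822/1703]
x' − x̄ = [-4596/1703, -576/1703] = K·y
y = (KᵀK)⁻¹·Kᵀ·(x' − x̄) = [9, -3]
z = y + H·x̄ = [9, -3] + [-12, 4] = [-3, 1]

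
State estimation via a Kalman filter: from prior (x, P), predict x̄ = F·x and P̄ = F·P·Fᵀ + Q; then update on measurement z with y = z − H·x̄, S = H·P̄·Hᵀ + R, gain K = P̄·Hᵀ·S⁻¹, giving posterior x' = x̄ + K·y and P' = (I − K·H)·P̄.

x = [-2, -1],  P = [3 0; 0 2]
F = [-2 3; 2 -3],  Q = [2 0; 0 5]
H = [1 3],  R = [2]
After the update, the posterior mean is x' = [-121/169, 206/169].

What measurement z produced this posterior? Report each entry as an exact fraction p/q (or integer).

z = [3]

x̄ = F·x = [1, -1]
P̄ = F·P·Fᵀ + Q = [32 -30; -30 35]
S = H·P̄·Hᵀ + R = [169]
K = P̄·Hᵀ·S⁻¹ = [-58/169; 75/169]
x' − x̄ = [-290/169, 375/169] = K·y
y = (KᵀK)⁻¹·Kᵀ·(x' − x̄) = [5]
z = y + H·x̄ = [5] + [-2] = [3]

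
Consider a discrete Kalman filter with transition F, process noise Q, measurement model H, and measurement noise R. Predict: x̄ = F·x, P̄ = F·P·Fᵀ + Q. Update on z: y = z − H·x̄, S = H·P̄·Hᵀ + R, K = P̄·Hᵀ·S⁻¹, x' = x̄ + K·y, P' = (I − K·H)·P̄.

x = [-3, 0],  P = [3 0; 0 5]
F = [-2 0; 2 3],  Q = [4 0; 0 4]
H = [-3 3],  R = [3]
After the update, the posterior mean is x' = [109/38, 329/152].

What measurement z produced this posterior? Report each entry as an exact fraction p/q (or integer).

z = [-2]

x̄ = F·x = [6, -6]
P̄ = F·P·Fᵀ + Q = [16 -12; -12 61]
S = H·P̄·Hᵀ + R = [912]
K = P̄·Hᵀ·S⁻¹ = [-7/76; 73/304]
x' − x̄ = [-119/38, 1241/152] = K·y
y = (KᵀK)⁻¹·Kᵀ·(x' − x̄) = [34]
z = y + H·x̄ = [34] + [-36] = [-2]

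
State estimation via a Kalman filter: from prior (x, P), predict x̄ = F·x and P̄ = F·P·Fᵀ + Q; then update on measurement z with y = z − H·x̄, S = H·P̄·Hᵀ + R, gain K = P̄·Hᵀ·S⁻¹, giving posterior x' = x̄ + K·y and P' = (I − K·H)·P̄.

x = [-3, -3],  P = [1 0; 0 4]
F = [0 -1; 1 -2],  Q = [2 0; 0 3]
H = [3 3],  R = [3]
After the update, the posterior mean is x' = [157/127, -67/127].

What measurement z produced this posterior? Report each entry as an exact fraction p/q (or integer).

x̄ = F·x = [3, 3]
P̄ = F·P·Fᵀ + Q = [6 8; 8 20]
S = H·P̄·Hᵀ + R = [381]
K = P̄·Hᵀ·S⁻¹ = [14/127; 28/127]
x' − x̄ = [-224/127, -448/127] = K·y
y = (KᵀK)⁻¹·Kᵀ·(x' − x̄) = [-16]
z = y + H·x̄ = [-16] + [18] = [2]

z = [2]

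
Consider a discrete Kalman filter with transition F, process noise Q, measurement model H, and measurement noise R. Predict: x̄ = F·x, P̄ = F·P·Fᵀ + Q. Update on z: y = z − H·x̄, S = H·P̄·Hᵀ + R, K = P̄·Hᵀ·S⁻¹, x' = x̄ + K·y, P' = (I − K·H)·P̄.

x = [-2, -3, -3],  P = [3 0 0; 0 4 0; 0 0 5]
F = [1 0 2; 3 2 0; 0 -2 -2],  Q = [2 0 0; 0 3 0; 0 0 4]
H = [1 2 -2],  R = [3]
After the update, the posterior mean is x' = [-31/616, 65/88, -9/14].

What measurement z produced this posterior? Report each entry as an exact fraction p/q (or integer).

z = [3]

x̄ = F·x = [-8, -12, 12]
P̄ = F·P·Fᵀ + Q = [25 9 -20; 9 46 -16; -20 -16 40]
S = H·P̄·Hᵀ + R = [616]
K = P̄·Hᵀ·S⁻¹ = [83/616; 19/88; -3/14]
x' − x̄ = [4897/616, 1121/88, -177/14] = K·y
y = (KᵀK)⁻¹·Kᵀ·(x' − x̄) = [59]
z = y + H·x̄ = [59] + [-56] = [3]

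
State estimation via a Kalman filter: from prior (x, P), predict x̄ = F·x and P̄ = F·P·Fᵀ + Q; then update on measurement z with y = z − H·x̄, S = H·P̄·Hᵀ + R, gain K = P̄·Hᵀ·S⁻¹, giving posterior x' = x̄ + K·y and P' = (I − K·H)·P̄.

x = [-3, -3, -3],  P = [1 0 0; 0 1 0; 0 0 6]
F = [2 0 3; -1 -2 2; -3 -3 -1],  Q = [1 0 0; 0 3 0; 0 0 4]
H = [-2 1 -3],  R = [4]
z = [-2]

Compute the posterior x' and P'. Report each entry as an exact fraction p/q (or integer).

x' = [-1053/59, -201/59, 693/59]
P' = [3409/59 1844/59 -1650/59; 1844/59 3047/118 -1407/118; -1650/59 -1407/118 1783/118]

x̄ = F·x = [-15, 3, 21]
P̄ = F·P·Fᵀ + Q = [59 34 -24; 34 32 -3; -24 -3 28]
y = z − H·x̄ = [28]
S = H·P̄·Hᵀ + R = [118]
K = P̄·Hᵀ·S⁻¹ = [-6/59; -27/118; -39/118]
x' = x̄ + K·y = [-1053/59, -201/59, 693/59]
P' = (I − K·H)·P̄ = [3409/59 1844/59 -1650/59; 1844/59 3047/118 -1407/118; -1650/59 -1407/118 1783/118]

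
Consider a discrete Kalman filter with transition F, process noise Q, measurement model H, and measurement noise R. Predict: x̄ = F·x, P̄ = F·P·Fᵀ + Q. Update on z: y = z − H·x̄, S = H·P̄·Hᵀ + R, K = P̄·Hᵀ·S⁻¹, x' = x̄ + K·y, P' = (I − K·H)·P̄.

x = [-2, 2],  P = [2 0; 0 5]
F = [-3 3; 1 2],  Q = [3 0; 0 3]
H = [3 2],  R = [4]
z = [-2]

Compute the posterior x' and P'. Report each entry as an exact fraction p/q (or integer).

x̄ = F·x = [12, 2]
P̄ = F·P·Fᵀ + Q = [66 24; 24 25]
y = z − H·x̄ = [-42]
S = H·P̄·Hᵀ + R = [986]
K = P̄·Hᵀ·S⁻¹ = [123/493; 61/493]
x' = x̄ + K·y = [750/493, -1576/493]
P' = (I − K·H)·P̄ = [2280/493 -3174/493; -3174/493 4883/493]

x' = [750/493, -1576/493]
P' = [2280/493 -3174/493; -3174/493 4883/493]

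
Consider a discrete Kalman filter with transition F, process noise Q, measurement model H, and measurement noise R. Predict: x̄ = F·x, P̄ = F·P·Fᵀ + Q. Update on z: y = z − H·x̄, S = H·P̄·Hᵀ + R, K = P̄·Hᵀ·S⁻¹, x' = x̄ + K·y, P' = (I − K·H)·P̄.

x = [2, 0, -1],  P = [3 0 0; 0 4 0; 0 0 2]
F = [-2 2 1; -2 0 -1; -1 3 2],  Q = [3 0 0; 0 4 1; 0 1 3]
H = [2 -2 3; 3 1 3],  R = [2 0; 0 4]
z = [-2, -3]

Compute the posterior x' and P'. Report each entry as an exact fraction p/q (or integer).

x̄ = F·x = [-5, -3, -4]
P̄ = F·P·Fᵀ + Q = [33 10 34; 10 18 3; 34 3 50]
y = z − H·x̄ = [14, 27]
S = H·P̄·Hᵀ + R = [948 1073; 1073 1459]
K = P̄·Hᵀ·S⁻¹ = [-10471/231803 41224/231803; -71374/231803 61547/231803; 35693/231803 14264/231803]
x' = x̄ + K·y = [-192561/231803, -32876/231803, -42382/231803]
P' = (I − K·H)·P̄ = [500943/231803 -105035/231803 -410966/231803; -105035/231803 164657/231803 132212/231803; -410966/231803 132212/231803 385914/231803]

x' = [-192561/231803, -32876/231803, -42382/231803]
P' = [500943/231803 -105035/231803 -410966/231803; -105035/231803 164657/231803 132212/231803; -410966/231803 132212/231803 385914/231803]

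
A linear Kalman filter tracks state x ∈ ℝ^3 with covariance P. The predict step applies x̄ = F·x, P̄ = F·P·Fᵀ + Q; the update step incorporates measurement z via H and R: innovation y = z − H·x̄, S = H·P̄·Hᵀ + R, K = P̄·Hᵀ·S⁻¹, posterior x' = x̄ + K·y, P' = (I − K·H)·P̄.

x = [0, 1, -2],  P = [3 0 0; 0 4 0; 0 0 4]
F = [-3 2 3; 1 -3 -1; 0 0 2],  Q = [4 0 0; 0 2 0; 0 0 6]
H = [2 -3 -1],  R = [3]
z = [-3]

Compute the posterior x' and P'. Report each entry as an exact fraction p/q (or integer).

x̄ = F·x = [-4, -1, -4]
P̄ = F·P·Fᵀ + Q = [83 -45 24; -45 45 -8; 24 -8 22]
y = z − H·x̄ = [-2]
S = H·P̄·Hᵀ + R = [1158]
K = P̄·Hᵀ·S⁻¹ = [277/1158; -217/1158; 25/579]
x' = x̄ + K·y = [-2593/579, -362/579, -2366/579]
P' = (I − K·H)·P̄ = [19385/1158 7999/1158 6971/579; 7999/1158 5021/1158 793/579; 6971/579 793/579 11488/579]

x' = [-2593/579, -362/579, -2366/579]
P' = [19385/1158 7999/1158 6971/579; 7999/1158 5021/1158 793/579; 6971/579 793/579 11488/579]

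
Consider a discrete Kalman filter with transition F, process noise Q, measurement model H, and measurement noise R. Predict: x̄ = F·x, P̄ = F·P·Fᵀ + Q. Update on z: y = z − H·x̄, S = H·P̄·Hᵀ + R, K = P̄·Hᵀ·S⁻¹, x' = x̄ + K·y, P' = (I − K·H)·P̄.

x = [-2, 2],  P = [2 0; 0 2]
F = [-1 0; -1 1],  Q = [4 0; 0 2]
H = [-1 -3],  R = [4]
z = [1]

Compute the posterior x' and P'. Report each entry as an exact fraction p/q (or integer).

x̄ = F·x = [2, 4]
P̄ = F·P·Fᵀ + Q = [6 2; 2 6]
y = z − H·x̄ = [15]
S = H·P̄·Hᵀ + R = [76]
K = P̄·Hᵀ·S⁻¹ = [-3/19; -5/19]
x' = x̄ + K·y = [-7/19, 1/19]
P' = (I − K·H)·P̄ = [78/19 -22/19; -22/19 14/19]

x' = [-7/19, 1/19]
P' = [78/19 -22/19; -22/19 14/19]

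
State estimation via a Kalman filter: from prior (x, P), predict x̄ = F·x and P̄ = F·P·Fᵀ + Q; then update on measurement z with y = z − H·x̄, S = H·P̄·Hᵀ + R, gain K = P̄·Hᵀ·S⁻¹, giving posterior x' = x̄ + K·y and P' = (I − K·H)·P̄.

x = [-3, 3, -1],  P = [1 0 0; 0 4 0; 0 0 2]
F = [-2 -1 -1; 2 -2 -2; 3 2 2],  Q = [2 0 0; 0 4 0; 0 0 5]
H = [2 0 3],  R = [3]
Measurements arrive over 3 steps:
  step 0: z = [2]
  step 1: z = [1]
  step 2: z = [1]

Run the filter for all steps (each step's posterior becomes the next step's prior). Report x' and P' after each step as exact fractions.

step 0: x' = [146/59, -704/59, -61/59], P' = [408/59 92/59 -282/59; 92/59 4220/177 -74/59; -282/59 -74/59 214/59]
step 1: x' = [-5111/2600, 27067/1300, 138149/88400], P' = [14799/1300 -9603/650 -20373/2600; -9603/650 41091/325 12481/1300; -20373/2600 12481/1300 505607/88400]
step 2: x' = [-990643/1642375, -194376/46925, 102197/131390], P' = [21189486/1642375 -1246716/46925 -5799513/656950; -1246716/46925 11280836/46925 804579/46925; -5799513/656950 804579/46925 2092147/328475]

step 0: x̄ = F·x = [4, -10, -5]
step 0: P̄ = F·P·Fᵀ + Q = [12 8 -18; 8 32 -18; -18 -18 38]
step 0: y = z − H·x̄ = [9]
step 0: S = H·P̄·Hᵀ + R = [177]
step 0: K = P̄·Hᵀ·S⁻¹ = [-10/59; -38/177; 26/59]
step 0: x' = x̄ + K·y = [146/59, -704/59, -61/59]
step 0: P' = (I − K·H)·P̄ = [408/59 92/59 -282/59; 92/59 4220/177 -74/59; -282/59 -74/59 214/59]
step 1: x̄ = F·x = [473/59, 1822/59, -1092/59]
step 1: P̄ = F·P·Fᵀ + Q = [7388/177 2800/177 -12190/177; 2800/177 27836/177 -9188/177; -12190/177 -9188/177 22733/177]
step 1: y = z − H·x̄ = [2389/59]
step 1: S = H·P̄·Hᵀ + R = [88400/177]
step 1: K = P̄·Hᵀ·S⁻¹ = [-641/2600; -323/1300; 43819/88400]
step 1: x' = x̄ + K·y = [-5111/2600, 27067/1300, 138149/88400]
step 1: P' = (I − K·H)·P̄ = [14799/1300 -9603/650 -20373/2600; -9603/650 41091/325 12481/1300; -20373/2600 12481/1300 505607/88400]
step 2: x̄ = F·x = [-1631157/88400, -2152479/44200, 429511/11050]
step 2: P̄ = F·P·Fᵀ + Q = [9587143/88400 9368421/44200 -2350839/11050; 9368421/44200 18471887/22100 -2717733/5525; -2350839/11050 -2717733/5525 2439613/5525]
step 2: y = z − H·x̄ = [-139151/1768]
step 2: S = H·P̄·Hᵀ + R = [1642375/884]
step 2: K = P̄·Hᵀ·S⁻¹ = [-744917/3284750; -5313/9385; 158976/328475]
step 2: x' = x̄ + K·y = [-990643/1642375, -194376/46925, 102197/131390]
step 2: P' = (I − K·H)·P̄ = [21189486/1642375 -1246716/46925 -5799513/656950; -1246716/46925 11280836/46925 804579/46925; -5799513/656950 804579/46925 2092147/328475]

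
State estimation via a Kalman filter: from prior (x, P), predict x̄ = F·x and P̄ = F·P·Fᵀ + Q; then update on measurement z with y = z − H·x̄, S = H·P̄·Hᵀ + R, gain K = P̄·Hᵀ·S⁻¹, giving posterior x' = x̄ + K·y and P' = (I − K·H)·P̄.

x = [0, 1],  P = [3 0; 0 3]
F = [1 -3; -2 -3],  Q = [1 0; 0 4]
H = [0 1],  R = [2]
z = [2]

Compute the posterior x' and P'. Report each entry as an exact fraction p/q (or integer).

x̄ = F·x = [-3, -3]
P̄ = F·P·Fᵀ + Q = [31 21; 21 43]
y = z − H·x̄ = [5]
S = H·P̄·Hᵀ + R = [45]
K = P̄·Hᵀ·S⁻¹ = [7/15; 43/45]
x' = x̄ + K·y = [-2/3, 16/9]
P' = (I − K·H)·P̄ = [106/5 14/15; 14/15 86/45]

x' = [-2/3, 16/9]
P' = [106/5 14/15; 14/15 86/45]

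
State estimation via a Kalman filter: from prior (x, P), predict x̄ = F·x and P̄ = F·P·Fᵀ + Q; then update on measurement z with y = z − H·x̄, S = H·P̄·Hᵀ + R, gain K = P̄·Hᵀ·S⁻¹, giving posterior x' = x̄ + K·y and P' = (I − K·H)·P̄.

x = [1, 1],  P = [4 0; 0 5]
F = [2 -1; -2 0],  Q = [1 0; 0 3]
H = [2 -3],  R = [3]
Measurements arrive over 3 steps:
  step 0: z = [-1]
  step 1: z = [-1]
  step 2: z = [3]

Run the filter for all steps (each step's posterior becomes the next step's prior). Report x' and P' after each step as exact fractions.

step 0: x̄ = F·x = [1, -2]
step 0: P̄ = F·P·Fᵀ + Q = [22 -16; -16 19]
step 0: y = z − H·x̄ = [-9]
step 0: S = H·P̄·Hᵀ + R = [454]
step 0: K = P̄·Hᵀ·S⁻¹ = [46/227; -89/454]
step 0: x' = x̄ + K·y = [-187/227, -107/454]
step 0: P' = (I − K·H)·P̄ = [762/227 462/227; 462/227 705/454]
step 1: x̄ = F·x = [-641/454, 374/227]
step 1: P̄ = F·P·Fᵀ + Q = [3559/454 -2124/227; -2124/227 3729/227]
step 1: y = z − H·x̄ = [1536/227]
step 1: S = H·P̄·Hᵀ + R = [66848/227]
step 1: K = P̄·Hᵀ·S⁻¹ = [9931/66848; -15435/66848]
step 1: x' = x̄ + K·y = [-1699/4178, 178/2089]
step 1: P' = (I − K·H)·P̄ = [89565/66848 49779/66848; 49779/66848 48621/66848]
step 2: x̄ = F·x = [-1877/2089, 1699/2089]
step 2: P̄ = F·P·Fᵀ + Q = [274613/66848 -129351/33424; -129351/33424 139701/16712]
step 2: y = z − H·x̄ = [15118/2089]
step 2: S = H·P̄·Hᵀ + R = [589541/4178]
step 2: K = P̄·Hᵀ·S⁻¹ = [331333/2358164; -274227/1179082]
step 2: x' = x̄ + K·y = [139497/1179082, -512806/589541]
step 2: P' = (I − K·H)·P̄ = [1559181/1179082 1747575/2358164; 1747575/2358164 428376/589541]

step 0: x' = [-187/227, -107/454], P' = [762/227 462/227; 462/227 705/454]
step 1: x' = [-1699/4178, 178/2089], P' = [89565/66848 49779/66848; 49779/66848 48621/66848]
step 2: x' = [139497/1179082, -512806/589541], P' = [1559181/1179082 1747575/2358164; 1747575/2358164 428376/589541]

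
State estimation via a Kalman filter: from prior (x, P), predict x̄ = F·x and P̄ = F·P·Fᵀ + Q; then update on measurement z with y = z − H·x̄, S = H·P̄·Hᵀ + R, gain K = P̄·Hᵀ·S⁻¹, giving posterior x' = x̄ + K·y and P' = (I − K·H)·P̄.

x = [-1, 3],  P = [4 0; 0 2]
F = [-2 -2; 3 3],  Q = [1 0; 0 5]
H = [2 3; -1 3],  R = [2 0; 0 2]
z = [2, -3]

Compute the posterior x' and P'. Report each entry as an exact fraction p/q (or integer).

x' = [1843/1265, -546/1265]
P' = [6544/16445 -1218/16445; -1218/16445 2026/16445]

x̄ = F·x = [-4, 6]
P̄ = F·P·Fᵀ + Q = [25 -36; -36 59]
y = z − H·x̄ = [-8, -25]
S = H·P̄·Hᵀ + R = [201 373; 373 774]
K = P̄·Hᵀ·S⁻¹ = [4717/16445 -5099/16445; 1821/16445 3648/16445]
x' = x̄ + K·y = [1843/1265, -546/1265]
P' = (I − K·H)·P̄ = [6544/16445 -1218/16445; -1218/16445 2026/16445]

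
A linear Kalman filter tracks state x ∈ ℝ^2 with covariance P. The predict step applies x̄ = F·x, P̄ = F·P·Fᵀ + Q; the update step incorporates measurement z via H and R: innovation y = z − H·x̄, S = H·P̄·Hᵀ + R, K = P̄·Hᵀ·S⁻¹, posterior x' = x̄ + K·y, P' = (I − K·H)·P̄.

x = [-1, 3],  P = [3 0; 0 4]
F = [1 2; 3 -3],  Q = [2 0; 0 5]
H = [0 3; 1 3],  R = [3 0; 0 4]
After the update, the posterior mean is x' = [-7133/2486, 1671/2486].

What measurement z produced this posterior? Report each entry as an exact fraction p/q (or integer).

x̄ = F·x = [5, -12]
P̄ = F·P·Fᵀ + Q = [21 -15; -15 68]
S = H·P̄·Hᵀ + R = [615 567; 567 547]
K = P̄·Hᵀ·S⁻¹ = [-3669/4972 3585/4972; 1475/4972 189/4972]
x' − x̄ = [-19563/2486, 31503/2486] = K·y
y = (KᵀK)⁻¹·Kᵀ·(x' − x̄) = [39, 29]
z = y + H·x̄ = [39, 29] + [-36, -31] = [3, -2]

z = [3, -2]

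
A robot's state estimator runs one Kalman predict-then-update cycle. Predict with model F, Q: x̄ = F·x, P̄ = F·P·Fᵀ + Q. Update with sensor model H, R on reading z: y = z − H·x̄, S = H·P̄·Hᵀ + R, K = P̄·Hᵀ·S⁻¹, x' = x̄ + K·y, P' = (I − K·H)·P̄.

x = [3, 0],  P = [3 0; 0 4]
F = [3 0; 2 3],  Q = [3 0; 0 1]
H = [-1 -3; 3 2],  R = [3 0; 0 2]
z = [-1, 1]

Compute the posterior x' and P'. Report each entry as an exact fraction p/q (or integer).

x' = [505/1649, 261/1649]
P' = [960/1649 -761/1649; -761/1649 2794/4947]

x̄ = F·x = [9, 6]
P̄ = F·P·Fᵀ + Q = [30 18; 18 49]
y = z − H·x̄ = [26, -38]
S = H·P̄·Hᵀ + R = [582 -582; -582 684]
K = P̄·Hᵀ·S⁻¹ = [441/1649 7/17; -2033/4947 -13/102]
x' = x̄ + K·y = [505/1649, 261/1649]
P' = (I − K·H)·P̄ = [960/1649 -761/1649; -761/1649 2794/4947]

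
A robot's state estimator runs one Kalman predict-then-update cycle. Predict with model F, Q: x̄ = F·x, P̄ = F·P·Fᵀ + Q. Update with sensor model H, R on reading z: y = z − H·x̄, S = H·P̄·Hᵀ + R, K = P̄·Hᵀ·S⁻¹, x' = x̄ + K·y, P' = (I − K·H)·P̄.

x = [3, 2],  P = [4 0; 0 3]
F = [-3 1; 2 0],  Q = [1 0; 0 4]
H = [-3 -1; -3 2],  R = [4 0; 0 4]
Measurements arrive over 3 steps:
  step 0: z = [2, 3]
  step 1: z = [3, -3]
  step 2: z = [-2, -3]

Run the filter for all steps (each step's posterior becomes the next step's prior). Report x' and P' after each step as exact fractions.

step 0: x̄ = F·x = [-7, 6]
step 0: P̄ = F·P·Fᵀ + Q = [40 -24; -24 20]
step 0: y = z − H·x̄ = [-13, -30]
step 0: S = H·P̄·Hᵀ + R = [240 392; 392 732]
step 0: K = P̄·Hᵀ·S⁻¹ = [-69/344 -21/172; -365/1376 203/688]
step 0: x' = x̄ + K·y = [-251/344, 821/1376]
step 0: P' = (I − K·H)·P̄ = [10/43 9/86; 9/86 257/344]
step 1: x̄ = F·x = [3833/1376, -251/172]
step 1: P̄ = F·P·Fᵀ + Q = [1105/344 -51/43; -51/43 212/43]
step 1: y = z − H·x̄ = [13619/1376, 11387/1376]
step 1: S = H·P̄·Hᵀ + R = [10569/344 7777/344; 7777/344 23001/344]
step 1: K = P̄·Hᵀ·S⁻¹ = [-459/2413 -3060/26543; -3089/12065 38123/132715]
step 1: x' = x̄ + K·y = [-1357/26543, -42899/26543]
step 1: P' = (I − K·H)·P̄ = [5848/26543 2652/26543; 2652/26543 96136/132715]
step 2: x̄ = F·x = [-38828/26543, -2714/26543]
step 2: P̄ = F·P·Fᵀ + Q = [412451/132715 -29784/26543; -29784/26543 129564/26543]
step 2: y = z − H·x̄ = [-172284/26543, -17335/2413]
step 2: S = H·P̄·Hᵀ + R = [3997219/132715 260289/12065; 260289/12065 783749/12065]
step 2: K = P̄·Hᵀ·S⁻¹ = [-9396279/49472905 -5689116/49472905; -12662829/49472905 14204169/49472905]
step 2: x' = x̄ + K·y = [29488892/49472905, -24910093/49472905]
step 2: P' = (I − K·H)·P̄ = [10880744/49472905 4942884/49472905; 4942884/49472905 35822664/49472905]

step 0: x' = [-251/344, 821/1376], P' = [10/43 9/86; 9/86 257/344]
step 1: x' = [-1357/26543, -42899/26543], P' = [5848/26543 2652/26543; 2652/26543 96136/132715]
step 2: x' = [29488892/49472905, -24910093/49472905], P' = [10880744/49472905 4942884/49472905; 4942884/49472905 35822664/49472905]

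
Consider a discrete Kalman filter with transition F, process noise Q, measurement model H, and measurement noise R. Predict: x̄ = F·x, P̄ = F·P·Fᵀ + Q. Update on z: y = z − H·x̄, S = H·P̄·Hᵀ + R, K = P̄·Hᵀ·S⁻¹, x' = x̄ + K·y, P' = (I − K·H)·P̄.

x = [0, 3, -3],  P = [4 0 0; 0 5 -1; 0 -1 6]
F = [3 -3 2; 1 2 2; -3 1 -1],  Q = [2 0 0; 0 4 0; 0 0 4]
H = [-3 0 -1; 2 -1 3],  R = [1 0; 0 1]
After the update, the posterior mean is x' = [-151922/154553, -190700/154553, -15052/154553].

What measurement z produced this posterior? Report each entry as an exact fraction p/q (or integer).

z = [3, -1]

x̄ = F·x = [-15, 0, 6]
P̄ = F·P·Fᵀ + Q = [119 8 -68; 8 44 -14; -68 -14 53]
S = H·P̄·Hᵀ + R = [717 -115; -115 234]
K = P̄·Hᵀ·S⁻¹ = [-64636/154553 -14593/154553; -10390/154553 -51340/154553; 39589/154553 43894/154553]
x' − x̄ = [2166373/154553, -190700/154553, -942370/154553] = K·y
y = (KᵀK)⁻¹·Kᵀ·(x' − x̄) = [-36, 11]
z = y + H·x̄ = [-36, 11] + [39, -12] = [3, -1]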